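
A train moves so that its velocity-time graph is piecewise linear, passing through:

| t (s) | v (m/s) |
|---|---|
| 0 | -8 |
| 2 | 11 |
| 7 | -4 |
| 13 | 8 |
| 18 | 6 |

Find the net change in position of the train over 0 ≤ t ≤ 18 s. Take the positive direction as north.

67.5 m

Net displacement equals the area under the velocity-time graph (areas below the axis count negative).
0–2 s: ½(-8 + 11)(2) = 3 m
2–7 s: ½(11 + -4)(5) = 17.5 m
7–13 s: ½(-4 + 8)(6) = 12 m
13–18 s: ½(8 + 6)(5) = 35 m
Net displacement = 67.5 m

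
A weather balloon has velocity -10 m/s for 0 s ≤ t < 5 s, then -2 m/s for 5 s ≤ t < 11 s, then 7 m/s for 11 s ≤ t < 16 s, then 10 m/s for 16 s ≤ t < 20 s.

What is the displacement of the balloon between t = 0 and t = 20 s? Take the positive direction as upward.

13 m

Displacement is the signed area under the v-t curve.
0–5 s: -10 × 5 = -50 m
5–11 s: -2 × 6 = -12 m
11–16 s: 7 × 5 = 35 m
16–20 s: 10 × 4 = 40 m
Net displacement = 13 m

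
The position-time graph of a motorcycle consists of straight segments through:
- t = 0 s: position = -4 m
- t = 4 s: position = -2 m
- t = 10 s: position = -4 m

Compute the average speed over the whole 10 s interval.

0.4 m/s

Average speed = (total path length)/(elapsed time); on a piecewise-linear x-t graph the path length is Σ|Δx|.
0–4 s: |Δx| = |-2 − -4| = 2 m
4–10 s: |Δx| = |-4 − -2| = 2 m
Total path = 4 m; average speed = 4/10 = 0.4 m/s.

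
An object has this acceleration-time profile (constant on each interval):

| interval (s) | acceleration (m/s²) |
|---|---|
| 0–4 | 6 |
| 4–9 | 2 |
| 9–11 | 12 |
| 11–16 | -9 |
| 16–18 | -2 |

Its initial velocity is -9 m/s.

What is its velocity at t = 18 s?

0 m/s

Δv equals the area under the a-t graph; then v = v₀ + Δv.
0–4 s: 6 × 4 = 24 m/s
4–9 s: 2 × 5 = 10 m/s
9–11 s: 12 × 2 = 24 m/s
11–16 s: -9 × 5 = -45 m/s
16–18 s: -2 × 2 = -4 m/s
Δv = 9 m/s, so v(18) = -9 + (9) = 0 m/s.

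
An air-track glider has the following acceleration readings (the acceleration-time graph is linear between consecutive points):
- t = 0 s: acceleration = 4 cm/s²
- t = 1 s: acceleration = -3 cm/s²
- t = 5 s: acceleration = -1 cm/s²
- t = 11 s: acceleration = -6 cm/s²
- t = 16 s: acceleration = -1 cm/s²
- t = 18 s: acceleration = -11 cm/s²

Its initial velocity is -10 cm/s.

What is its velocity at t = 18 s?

Δv equals the area under the a-t graph; then v = v₀ + Δv.
0–1 s: ½(4 + -3)(1) = 0.5 cm/s
1–5 s: ½(-3 + -1)(4) = -8 cm/s
5–11 s: ½(-1 + -6)(6) = -21 cm/s
11–16 s: ½(-6 + -1)(5) = -17.5 cm/s
16–18 s: ½(-1 + -11)(2) = -12 cm/s
Δv = -58 cm/s, so v(18) = -10 + (-58) = -68 cm/s.

-68 cm/s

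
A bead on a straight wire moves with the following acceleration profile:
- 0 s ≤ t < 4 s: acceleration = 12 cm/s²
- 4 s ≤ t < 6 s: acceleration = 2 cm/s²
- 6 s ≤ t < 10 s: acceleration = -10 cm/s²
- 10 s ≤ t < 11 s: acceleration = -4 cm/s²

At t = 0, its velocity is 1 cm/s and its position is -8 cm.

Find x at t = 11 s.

337 cm

On each constant-a segment, Δv = aΔt and Δx = v₀Δt + ½aΔt²; chain segment to segment.
0–4 s: v starts 1 cm/s; Δx = 1·4 + ½·12·4² = 100 cm; v ends 49 cm/s.
4–6 s: v starts 49 cm/s; Δx = 49·2 + ½·2·2² = 102 cm; v ends 53 cm/s.
6–10 s: v starts 53 cm/s; Δx = 53·4 + ½·-10·4² = 132 cm; v ends 13 cm/s.
10–11 s: v starts 13 cm/s; Δx = 13·1 + ½·-4·1² = 11 cm; v ends 9 cm/s.
x(11) = -8 + Σ Δx = 337 cm.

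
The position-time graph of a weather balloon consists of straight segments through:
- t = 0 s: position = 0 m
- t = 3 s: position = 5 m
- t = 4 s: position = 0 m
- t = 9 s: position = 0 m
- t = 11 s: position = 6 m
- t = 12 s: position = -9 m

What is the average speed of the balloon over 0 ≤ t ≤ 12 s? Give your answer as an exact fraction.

Average speed = (total path length)/(elapsed time); on a piecewise-linear x-t graph the path length is Σ|Δx|.
0–3 s: |Δx| = |5 − 0| = 5 m
3–4 s: |Δx| = |0 − 5| = 5 m
4–9 s: |Δx| = |0 − 0| = 0 m
9–11 s: |Δx| = |6 − 0| = 6 m
11–12 s: |Δx| = |-9 − 6| = 15 m
Total path = 31 m; average speed = 31/12 = 31/12 m/s.

31/12 m/s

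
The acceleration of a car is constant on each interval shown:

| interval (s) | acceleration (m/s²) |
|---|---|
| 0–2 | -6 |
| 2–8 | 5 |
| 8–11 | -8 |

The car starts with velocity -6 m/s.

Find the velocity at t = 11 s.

-12 m/s

Δv equals the area under the a-t graph; then v = v₀ + Δv.
0–2 s: -6 × 2 = -12 m/s
2–8 s: 5 × 6 = 30 m/s
8–11 s: -8 × 3 = -24 m/s
Δv = -6 m/s, so v(11) = -6 + (-6) = -12 m/s.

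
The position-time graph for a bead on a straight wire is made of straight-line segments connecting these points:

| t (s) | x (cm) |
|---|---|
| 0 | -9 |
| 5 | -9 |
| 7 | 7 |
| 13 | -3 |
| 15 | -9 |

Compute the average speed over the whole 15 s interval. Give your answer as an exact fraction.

Average speed = (total path length)/(elapsed time); on a piecewise-linear x-t graph the path length is Σ|Δx|.
0–5 s: |Δx| = |-9 − -9| = 0 cm
5–7 s: |Δx| = |7 − -9| = 16 cm
7–13 s: |Δx| = |-3 − 7| = 10 cm
13–15 s: |Δx| = |-9 − -3| = 6 cm
Total path = 32 cm; average speed = 32/15 = 32/15 cm/s.

32/15 cm/s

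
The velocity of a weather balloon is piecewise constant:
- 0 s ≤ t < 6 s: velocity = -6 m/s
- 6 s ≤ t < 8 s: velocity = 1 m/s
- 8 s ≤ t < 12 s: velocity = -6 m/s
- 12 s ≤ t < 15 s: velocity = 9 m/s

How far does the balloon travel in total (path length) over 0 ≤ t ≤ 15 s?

89 m

Total distance travelled is ∫|v| dt — sum the magnitudes of each area piece.
0–6 s: |-6| × 6 = 36 m
6–8 s: |1| × 2 = 2 m
8–12 s: |-6| × 4 = 24 m
12–15 s: |9| × 3 = 27 m
Total distance = 89 m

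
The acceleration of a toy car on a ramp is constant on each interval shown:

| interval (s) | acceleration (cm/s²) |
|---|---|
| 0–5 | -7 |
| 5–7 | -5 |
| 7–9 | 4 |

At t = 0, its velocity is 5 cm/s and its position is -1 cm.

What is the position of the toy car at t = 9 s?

On each constant-a segment, Δv = aΔt and Δx = v₀Δt + ½aΔt²; chain segment to segment.
0–5 s: v starts 5 cm/s; Δx = 5·5 + ½·-7·5² = -62.5 cm; v ends -30 cm/s.
5–7 s: v starts -30 cm/s; Δx = -30·2 + ½·-5·2² = -70 cm; v ends -40 cm/s.
7–9 s: v starts -40 cm/s; Δx = -40·2 + ½·4·2² = -72 cm; v ends -32 cm/s.
x(9) = -1 + Σ Δx = -205.5 cm.

-205.5 cm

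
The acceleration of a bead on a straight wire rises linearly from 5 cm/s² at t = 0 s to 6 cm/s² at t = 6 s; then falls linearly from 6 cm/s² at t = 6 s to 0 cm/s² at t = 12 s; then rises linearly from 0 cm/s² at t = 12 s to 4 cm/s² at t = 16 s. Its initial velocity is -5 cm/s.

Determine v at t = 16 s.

Δv equals the area under the a-t graph; then v = v₀ + Δv.
0–6 s: ½(5 + 6)(6) = 33 cm/s
6–12 s: ½(6 + 0)(6) = 18 cm/s
12–16 s: ½(0 + 4)(4) = 8 cm/s
Δv = 59 cm/s, so v(16) = -5 + (59) = 54 cm/s.

54 cm/s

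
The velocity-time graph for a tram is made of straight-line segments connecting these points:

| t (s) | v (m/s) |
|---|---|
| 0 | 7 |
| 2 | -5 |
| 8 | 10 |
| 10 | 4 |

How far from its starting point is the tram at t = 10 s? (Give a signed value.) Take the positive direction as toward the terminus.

31 m

Displacement is the signed area under the v-t curve.
0–2 s: ½(7 + -5)(2) = 2 m
2–8 s: ½(-5 + 10)(6) = 15 m
8–10 s: ½(10 + 4)(2) = 14 m
Net displacement = 31 m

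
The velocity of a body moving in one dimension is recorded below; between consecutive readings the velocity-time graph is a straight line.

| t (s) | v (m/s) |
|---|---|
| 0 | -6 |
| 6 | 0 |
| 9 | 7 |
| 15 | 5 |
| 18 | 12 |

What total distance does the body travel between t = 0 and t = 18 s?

90 m

Distance (not displacement) is the total path length: add the absolute areas under v-t.
0–6 s: |½(-6 + 0)(6)| = 18 m
6–9 s: |½(0 + 7)(3)| = 10.5 m
9–15 s: |½(7 + 5)(6)| = 36 m
15–18 s: |½(5 + 12)(3)| = 25.5 m
Total distance = 90 m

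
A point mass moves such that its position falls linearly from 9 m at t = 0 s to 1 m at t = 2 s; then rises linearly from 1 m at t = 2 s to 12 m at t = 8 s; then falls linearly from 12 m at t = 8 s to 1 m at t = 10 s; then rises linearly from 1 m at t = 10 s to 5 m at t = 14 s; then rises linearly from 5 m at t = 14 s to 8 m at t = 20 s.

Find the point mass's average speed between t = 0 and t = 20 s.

1.85 m/s

Average speed = (total path length)/(elapsed time); on a piecewise-linear x-t graph the path length is Σ|Δx|.
0–2 s: |Δx| = |1 − 9| = 8 m
2–8 s: |Δx| = |12 − 1| = 11 m
8–10 s: |Δx| = |1 − 12| = 11 m
10–14 s: |Δx| = |5 − 1| = 4 m
14–20 s: |Δx| = |8 − 5| = 3 m
Total path = 37 m; average speed = 37/20 = 1.85 m/s.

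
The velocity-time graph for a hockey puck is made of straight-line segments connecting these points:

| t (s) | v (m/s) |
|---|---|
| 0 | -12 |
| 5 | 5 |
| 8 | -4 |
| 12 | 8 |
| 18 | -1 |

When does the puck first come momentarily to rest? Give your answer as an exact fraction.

v changes sign on 0–5 s (from -12 to 5); the graph is linear there, so v = 0 at t = 0 + (12)·(5 − 0)/(5 − -12) = 60/17 s.

t = 60/17 s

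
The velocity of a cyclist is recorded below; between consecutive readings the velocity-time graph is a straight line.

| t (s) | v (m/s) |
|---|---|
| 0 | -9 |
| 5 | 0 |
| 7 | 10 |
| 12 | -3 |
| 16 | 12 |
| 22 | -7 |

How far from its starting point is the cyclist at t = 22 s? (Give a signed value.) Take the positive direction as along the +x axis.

Net displacement equals the area under the velocity-time graph (areas below the axis count negative).
0–5 s: ½(-9 + 0)(5) = -22.5 m
5–7 s: ½(0 + 10)(2) = 10 m
7–12 s: ½(10 + -3)(5) = 17.5 m
12–16 s: ½(-3 + 12)(4) = 18 m
16–22 s: ½(12 + -7)(6) = 15 m
Net displacement = 38 m

38 m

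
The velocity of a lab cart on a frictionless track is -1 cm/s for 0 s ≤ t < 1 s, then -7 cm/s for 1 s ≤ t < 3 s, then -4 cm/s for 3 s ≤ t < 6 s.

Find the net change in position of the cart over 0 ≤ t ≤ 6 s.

Displacement is the signed area under the v-t curve.
0–1 s: -1 × 1 = -1 cm
1–3 s: -7 × 2 = -14 cm
3–6 s: -4 × 3 = -12 cm
Net displacement = -27 cm

-27 cm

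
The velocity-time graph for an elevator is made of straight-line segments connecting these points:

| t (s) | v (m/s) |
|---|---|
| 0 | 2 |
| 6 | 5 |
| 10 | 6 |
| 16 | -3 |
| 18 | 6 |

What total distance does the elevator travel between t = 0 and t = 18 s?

63 m

Total distance travelled is ∫|v| dt — sum the magnitudes of each area piece.
0–6 s: |½(2 + 5)(6)| = 21 m
6–10 s: |½(5 + 6)(4)| = 22 m
10–16 s: v = 0 at t = 14 s; triangle areas 12 + 3 = 15 m
16–18 s: v = 0 at t = 50/3 s; triangle areas 1 + 4 = 5 m
Total distance = 63 m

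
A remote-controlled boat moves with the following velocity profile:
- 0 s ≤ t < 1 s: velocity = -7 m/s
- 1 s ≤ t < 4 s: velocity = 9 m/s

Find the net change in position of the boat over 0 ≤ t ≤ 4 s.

Displacement is the signed area under the v-t curve.
0–1 s: -7 × 1 = -7 m
1–4 s: 9 × 3 = 27 m
Net displacement = 20 m

20 m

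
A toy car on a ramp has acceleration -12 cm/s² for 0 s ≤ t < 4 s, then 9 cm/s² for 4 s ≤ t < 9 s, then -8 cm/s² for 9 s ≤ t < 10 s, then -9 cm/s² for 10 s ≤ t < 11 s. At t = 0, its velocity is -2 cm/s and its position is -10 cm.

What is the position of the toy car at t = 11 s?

-278 cm

On each constant-a segment, Δv = aΔt and Δx = v₀Δt + ½aΔt²; chain segment to segment.
0–4 s: v starts -2 cm/s; Δx = -2·4 + ½·-12·4² = -104 cm; v ends -50 cm/s.
4–9 s: v starts -50 cm/s; Δx = -50·5 + ½·9·5² = -137.5 cm; v ends -5 cm/s.
9–10 s: v starts -5 cm/s; Δx = -5·1 + ½·-8·1² = -9 cm; v ends -13 cm/s.
10–11 s: v starts -13 cm/s; Δx = -13·1 + ½·-9·1² = -17.5 cm; v ends -22 cm/s.
x(11) = -10 + Σ Δx = -278 cm.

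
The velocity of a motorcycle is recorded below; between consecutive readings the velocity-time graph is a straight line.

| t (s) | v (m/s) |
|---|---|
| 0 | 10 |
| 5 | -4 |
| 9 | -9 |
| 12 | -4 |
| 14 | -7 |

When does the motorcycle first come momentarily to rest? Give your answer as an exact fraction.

v changes sign on 0–5 s (from 10 to -4); the graph is linear there, so v = 0 at t = 0 + (-10)·(5 − 0)/(-4 − 10) = 25/7 s.

t = 25/7 s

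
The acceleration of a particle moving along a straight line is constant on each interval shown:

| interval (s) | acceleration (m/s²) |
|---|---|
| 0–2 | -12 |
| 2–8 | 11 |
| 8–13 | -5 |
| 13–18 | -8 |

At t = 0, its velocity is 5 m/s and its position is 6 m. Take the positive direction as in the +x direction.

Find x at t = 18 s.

258.5 m

On each constant-a segment, Δv = aΔt and Δx = v₀Δt + ½aΔt²; chain segment to segment.
0–2 s: v starts 5 m/s; Δx = 5·2 + ½·-12·2² = -14 m; v ends -19 m/s.
2–8 s: v starts -19 m/s; Δx = -19·6 + ½·11·6² = 84 m; v ends 47 m/s.
8–13 s: v starts 47 m/s; Δx = 47·5 + ½·-5·5² = 172.5 m; v ends 22 m/s.
13–18 s: v starts 22 m/s; Δx = 22·5 + ½·-8·5² = 10 m; v ends -18 m/s.
x(18) = 6 + Σ Δx = 258.5 m.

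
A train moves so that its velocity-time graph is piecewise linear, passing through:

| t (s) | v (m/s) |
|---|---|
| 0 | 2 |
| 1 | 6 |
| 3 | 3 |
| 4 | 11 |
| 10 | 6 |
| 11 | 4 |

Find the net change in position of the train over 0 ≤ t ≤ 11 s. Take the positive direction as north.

76 m

Displacement is the signed area under the v-t curve.
0–1 s: ½(2 + 6)(1) = 4 m
1–3 s: ½(6 + 3)(2) = 9 m
3–4 s: ½(3 + 11)(1) = 7 m
4–10 s: ½(11 + 6)(6) = 51 m
10–11 s: ½(6 + 4)(1) = 5 m
Net displacement = 76 m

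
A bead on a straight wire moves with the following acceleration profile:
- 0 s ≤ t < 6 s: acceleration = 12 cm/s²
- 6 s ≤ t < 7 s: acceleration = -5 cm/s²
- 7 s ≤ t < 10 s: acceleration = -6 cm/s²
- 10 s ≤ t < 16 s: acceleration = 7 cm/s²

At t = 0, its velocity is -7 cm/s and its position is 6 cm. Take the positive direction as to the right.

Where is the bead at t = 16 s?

On each constant-a segment, Δv = aΔt and Δx = v₀Δt + ½aΔt²; chain segment to segment.
0–6 s: v starts -7 cm/s; Δx = -7·6 + ½·12·6² = 174 cm; v ends 65 cm/s.
6–7 s: v starts 65 cm/s; Δx = 65·1 + ½·-5·1² = 62.5 cm; v ends 60 cm/s.
7–10 s: v starts 60 cm/s; Δx = 60·3 + ½·-6·3² = 153 cm; v ends 42 cm/s.
10–16 s: v starts 42 cm/s; Δx = 42·6 + ½·7·6² = 378 cm; v ends 84 cm/s.
x(16) = 6 + Σ Δx = 773.5 cm.

773.5 cm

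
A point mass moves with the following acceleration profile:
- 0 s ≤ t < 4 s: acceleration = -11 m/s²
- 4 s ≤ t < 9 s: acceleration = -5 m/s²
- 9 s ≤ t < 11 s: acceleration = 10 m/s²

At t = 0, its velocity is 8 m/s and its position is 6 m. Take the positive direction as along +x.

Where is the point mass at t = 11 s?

-394.5 m

On each constant-a segment, Δv = aΔt and Δx = v₀Δt + ½aΔt²; chain segment to segment.
0–4 s: v starts 8 m/s; Δx = 8·4 + ½·-11·4² = -56 m; v ends -36 m/s.
4–9 s: v starts -36 m/s; Δx = -36·5 + ½·-5·5² = -242.5 m; v ends -61 m/s.
9–11 s: v starts -61 m/s; Δx = -61·2 + ½·10·2² = -102 m; v ends -41 m/s.
x(11) = 6 + Σ Δx = -394.5 m.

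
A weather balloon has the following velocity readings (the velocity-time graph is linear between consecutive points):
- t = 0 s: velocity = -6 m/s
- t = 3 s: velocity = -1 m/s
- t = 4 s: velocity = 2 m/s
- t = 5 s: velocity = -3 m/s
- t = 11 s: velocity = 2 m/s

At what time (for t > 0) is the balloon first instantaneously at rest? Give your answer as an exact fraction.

t = 10/3 s

v changes sign on 3–4 s (from -1 to 2); the graph is linear there, so v = 0 at t = 3 + (1)·(4 − 3)/(2 − -1) = 10/3 s.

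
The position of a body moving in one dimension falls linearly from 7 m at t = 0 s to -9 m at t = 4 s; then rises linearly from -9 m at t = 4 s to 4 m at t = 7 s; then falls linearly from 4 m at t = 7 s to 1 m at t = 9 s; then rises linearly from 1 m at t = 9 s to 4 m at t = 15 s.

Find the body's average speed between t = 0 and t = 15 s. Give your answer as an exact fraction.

Average speed = (total path length)/(elapsed time); on a piecewise-linear x-t graph the path length is Σ|Δx|.
0–4 s: |Δx| = |-9 − 7| = 16 m
4–7 s: |Δx| = |4 − -9| = 13 m
7–9 s: |Δx| = |1 − 4| = 3 m
9–15 s: |Δx| = |4 − 1| = 3 m
Total path = 35 m; average speed = 35/15 = 7/3 m/s.

7/3 m/s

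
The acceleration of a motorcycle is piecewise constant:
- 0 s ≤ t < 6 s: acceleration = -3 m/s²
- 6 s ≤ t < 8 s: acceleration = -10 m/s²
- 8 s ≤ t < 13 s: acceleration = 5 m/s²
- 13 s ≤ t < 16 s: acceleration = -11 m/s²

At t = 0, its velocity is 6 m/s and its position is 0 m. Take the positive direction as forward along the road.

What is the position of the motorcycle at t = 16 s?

On each constant-a segment, Δv = aΔt and Δx = v₀Δt + ½aΔt²; chain segment to segment.
0–6 s: v starts 6 m/s; Δx = 6·6 + ½·-3·6² = -18 m; v ends -12 m/s.
6–8 s: v starts -12 m/s; Δx = -12·2 + ½·-10·2² = -44 m; v ends -32 m/s.
8–13 s: v starts -32 m/s; Δx = -32·5 + ½·5·5² = -97.5 m; v ends -7 m/s.
13–16 s: v starts -7 m/s; Δx = -7·3 + ½·-11·3² = -70.5 m; v ends -40 m/s.
x(16) = 0 + Σ Δx = -230 m.

-230 m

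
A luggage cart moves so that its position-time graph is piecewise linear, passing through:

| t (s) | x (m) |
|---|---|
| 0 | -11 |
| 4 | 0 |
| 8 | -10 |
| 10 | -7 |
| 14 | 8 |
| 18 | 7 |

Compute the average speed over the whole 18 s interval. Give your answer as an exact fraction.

20/9 m/s

Average speed = (total path length)/(elapsed time); on a piecewise-linear x-t graph the path length is Σ|Δx|.
0–4 s: |Δx| = |0 − -11| = 11 m
4–8 s: |Δx| = |-10 − 0| = 10 m
8–10 s: |Δx| = |-7 − -10| = 3 m
10–14 s: |Δx| = |8 − -7| = 15 m
14–18 s: |Δx| = |7 − 8| = 1 m
Total path = 40 m; average speed = 40/18 = 20/9 m/s.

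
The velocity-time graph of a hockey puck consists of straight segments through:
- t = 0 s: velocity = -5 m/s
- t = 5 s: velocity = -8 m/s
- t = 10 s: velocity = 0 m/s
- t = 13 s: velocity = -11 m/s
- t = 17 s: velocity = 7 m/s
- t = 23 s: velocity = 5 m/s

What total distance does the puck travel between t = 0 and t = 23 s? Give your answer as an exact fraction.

Distance (not displacement) is the total path length: add the absolute areas under v-t.
0–5 s: |½(-5 + -8)(5)| = 32.5 m
5–10 s: |½(-8 + 0)(5)| = 20 m
10–13 s: |½(0 + -11)(3)| = 16.5 m
13–17 s: v = 0 at t = 139/9 s; triangle areas 121/9 + 49/9 = 170/9 m
17–23 s: |½(7 + 5)(6)| = 36 m
Total distance = 1115/9 m

1115/9 m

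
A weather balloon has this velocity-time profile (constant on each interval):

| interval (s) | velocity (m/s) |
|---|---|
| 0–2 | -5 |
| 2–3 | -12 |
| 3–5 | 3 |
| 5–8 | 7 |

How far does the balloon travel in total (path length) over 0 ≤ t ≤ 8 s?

Total distance travelled is ∫|v| dt — sum the magnitudes of each area piece.
0–2 s: |-5| × 2 = 10 m
2–3 s: |-12| × 1 = 12 m
3–5 s: |3| × 2 = 6 m
5–8 s: |7| × 3 = 21 m
Total distance = 49 m

49 m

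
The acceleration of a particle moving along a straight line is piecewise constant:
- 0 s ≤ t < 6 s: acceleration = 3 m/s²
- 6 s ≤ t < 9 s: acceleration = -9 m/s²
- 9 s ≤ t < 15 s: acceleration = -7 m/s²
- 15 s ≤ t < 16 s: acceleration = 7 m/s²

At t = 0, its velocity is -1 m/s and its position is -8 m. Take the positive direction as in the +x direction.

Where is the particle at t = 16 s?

On each constant-a segment, Δv = aΔt and Δx = v₀Δt + ½aΔt²; chain segment to segment.
0–6 s: v starts -1 m/s; Δx = -1·6 + ½·3·6² = 48 m; v ends 17 m/s.
6–9 s: v starts 17 m/s; Δx = 17·3 + ½·-9·3² = 10.5 m; v ends -10 m/s.
9–15 s: v starts -10 m/s; Δx = -10·6 + ½·-7·6² = -186 m; v ends -52 m/s.
15–16 s: v starts -52 m/s; Δx = -52·1 + ½·7·1² = -48.5 m; v ends -45 m/s.
x(16) = -8 + Σ Δx = -184 m.

-184 m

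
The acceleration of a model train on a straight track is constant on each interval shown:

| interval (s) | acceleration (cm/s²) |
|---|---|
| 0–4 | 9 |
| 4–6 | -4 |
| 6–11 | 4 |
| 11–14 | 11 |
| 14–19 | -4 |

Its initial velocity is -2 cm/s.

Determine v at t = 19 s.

59 cm/s

Δv equals the area under the a-t graph; then v = v₀ + Δv.
0–4 s: 9 × 4 = 36 cm/s
4–6 s: -4 × 2 = -8 cm/s
6–11 s: 4 × 5 = 20 cm/s
11–14 s: 11 × 3 = 33 cm/s
14–19 s: -4 × 5 = -20 cm/s
Δv = 61 cm/s, so v(19) = -2 + (61) = 59 cm/s.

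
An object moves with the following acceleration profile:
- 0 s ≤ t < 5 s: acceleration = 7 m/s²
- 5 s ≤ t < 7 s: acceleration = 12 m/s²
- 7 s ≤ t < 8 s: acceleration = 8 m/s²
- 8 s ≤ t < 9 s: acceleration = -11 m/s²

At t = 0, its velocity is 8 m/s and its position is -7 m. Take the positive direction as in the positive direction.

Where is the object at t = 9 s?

371 m

On each constant-a segment, Δv = aΔt and Δx = v₀Δt + ½aΔt²; chain segment to segment.
0–5 s: v starts 8 m/s; Δx = 8·5 + ½·7·5² = 127.5 m; v ends 43 m/s.
5–7 s: v starts 43 m/s; Δx = 43·2 + ½·12·2² = 110 m; v ends 67 m/s.
7–8 s: v starts 67 m/s; Δx = 67·1 + ½·8·1² = 71 m; v ends 75 m/s.
8–9 s: v starts 75 m/s; Δx = 75·1 + ½·-11·1² = 69.5 m; v ends 64 m/s.
x(9) = -7 + Σ Δx = 371 m.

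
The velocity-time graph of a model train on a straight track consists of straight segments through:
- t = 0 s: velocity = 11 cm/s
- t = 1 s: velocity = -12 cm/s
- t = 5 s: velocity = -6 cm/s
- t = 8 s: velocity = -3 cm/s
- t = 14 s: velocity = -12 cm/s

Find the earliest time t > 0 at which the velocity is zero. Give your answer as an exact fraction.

t = 11/23 s

v changes sign on 0–1 s (from 11 to -12); the graph is linear there, so v = 0 at t = 0 + (-11)·(1 − 0)/(-12 − 11) = 11/23 s.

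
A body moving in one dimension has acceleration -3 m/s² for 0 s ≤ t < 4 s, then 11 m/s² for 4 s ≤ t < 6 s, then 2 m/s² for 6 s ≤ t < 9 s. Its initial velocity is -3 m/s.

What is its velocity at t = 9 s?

13 m/s

Δv equals the area under the a-t graph; then v = v₀ + Δv.
0–4 s: -3 × 4 = -12 m/s
4–6 s: 11 × 2 = 22 m/s
6–9 s: 2 × 3 = 6 m/s
Δv = 16 m/s, so v(9) = -3 + (16) = 13 m/s.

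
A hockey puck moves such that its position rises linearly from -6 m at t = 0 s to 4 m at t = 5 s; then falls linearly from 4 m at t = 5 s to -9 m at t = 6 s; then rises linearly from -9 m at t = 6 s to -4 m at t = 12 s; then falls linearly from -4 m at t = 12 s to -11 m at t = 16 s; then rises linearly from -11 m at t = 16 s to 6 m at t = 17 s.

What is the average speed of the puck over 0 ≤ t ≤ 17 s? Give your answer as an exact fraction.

52/17 m/s

Average speed = (total path length)/(elapsed time); on a piecewise-linear x-t graph the path length is Σ|Δx|.
0–5 s: |Δx| = |4 − -6| = 10 m
5–6 s: |Δx| = |-9 − 4| = 13 m
6–12 s: |Δx| = |-4 − -9| = 5 m
12–16 s: |Δx| = |-11 − -4| = 7 m
16–17 s: |Δx| = |6 − -11| = 17 m
Total path = 52 m; average speed = 52/17 = 52/17 m/s.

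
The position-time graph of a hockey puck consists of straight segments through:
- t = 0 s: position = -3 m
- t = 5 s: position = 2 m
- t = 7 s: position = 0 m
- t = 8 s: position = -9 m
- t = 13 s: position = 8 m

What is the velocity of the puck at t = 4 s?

1 m/s

Velocity is the slope of the x-t graph on 0–5 s: (2 − -3)/(5 − 0) = 1 m/s.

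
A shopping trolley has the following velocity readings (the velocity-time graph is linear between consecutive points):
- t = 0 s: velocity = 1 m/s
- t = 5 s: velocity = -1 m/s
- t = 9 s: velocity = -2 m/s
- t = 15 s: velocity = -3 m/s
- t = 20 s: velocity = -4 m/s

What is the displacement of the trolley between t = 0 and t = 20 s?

Net displacement equals the area under the velocity-time graph (areas below the axis count negative).
0–5 s: ½(1 + -1)(5) = 0 m
5–9 s: ½(-1 + -2)(4) = -6 m
9–15 s: ½(-2 + -3)(6) = -15 m
15–20 s: ½(-3 + -4)(5) = -17.5 m
Net displacement = -38.5 m

-38.5 m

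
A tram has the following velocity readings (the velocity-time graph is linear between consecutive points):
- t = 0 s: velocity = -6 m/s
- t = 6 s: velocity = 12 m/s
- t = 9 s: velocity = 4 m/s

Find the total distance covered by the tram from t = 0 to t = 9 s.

Total distance travelled is ∫|v| dt — sum the magnitudes of each area piece.
0–6 s: v = 0 at t = 2 s; triangle areas 6 + 24 = 30 m
6–9 s: |½(12 + 4)(3)| = 24 m
Total distance = 54 m

54 m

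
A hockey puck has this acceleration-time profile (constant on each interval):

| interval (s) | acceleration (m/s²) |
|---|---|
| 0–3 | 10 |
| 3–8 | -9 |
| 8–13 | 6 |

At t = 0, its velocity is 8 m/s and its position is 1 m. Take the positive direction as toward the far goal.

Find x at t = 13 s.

On each constant-a segment, Δv = aΔt and Δx = v₀Δt + ½aΔt²; chain segment to segment.
0–3 s: v starts 8 m/s; Δx = 8·3 + ½·10·3² = 69 m; v ends 38 m/s.
3–8 s: v starts 38 m/s; Δx = 38·5 + ½·-9·5² = 77.5 m; v ends -7 m/s.
8–13 s: v starts -7 m/s; Δx = -7·5 + ½·6·5² = 40 m; v ends 23 m/s.
x(13) = 1 + Σ Δx = 187.5 m.

187.5 m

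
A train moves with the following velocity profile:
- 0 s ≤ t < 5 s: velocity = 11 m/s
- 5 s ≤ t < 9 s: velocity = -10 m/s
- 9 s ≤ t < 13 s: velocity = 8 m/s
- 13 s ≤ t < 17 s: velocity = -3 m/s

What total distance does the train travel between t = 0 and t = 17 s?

139 m

Total distance travelled is ∫|v| dt — sum the magnitudes of each area piece.
0–5 s: |11| × 5 = 55 m
5–9 s: |-10| × 4 = 40 m
9–13 s: |8| × 4 = 32 m
13–17 s: |-3| × 4 = 12 m
Total distance = 139 m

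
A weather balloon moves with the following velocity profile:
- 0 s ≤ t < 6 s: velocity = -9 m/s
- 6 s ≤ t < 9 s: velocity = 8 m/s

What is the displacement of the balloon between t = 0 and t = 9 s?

Net displacement equals the area under the velocity-time graph (areas below the axis count negative).
0–6 s: -9 × 6 = -54 m
6–9 s: 8 × 3 = 24 m
Net displacement = -30 m

-30 m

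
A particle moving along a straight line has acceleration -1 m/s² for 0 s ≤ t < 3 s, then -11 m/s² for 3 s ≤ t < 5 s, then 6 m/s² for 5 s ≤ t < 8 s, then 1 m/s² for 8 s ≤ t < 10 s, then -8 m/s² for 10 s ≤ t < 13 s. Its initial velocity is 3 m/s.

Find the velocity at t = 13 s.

Δv equals the area under the a-t graph; then v = v₀ + Δv.
0–3 s: -1 × 3 = -3 m/s
3–5 s: -11 × 2 = -22 m/s
5–8 s: 6 × 3 = 18 m/s
8–10 s: 1 × 2 = 2 m/s
10–13 s: -8 × 3 = -24 m/s
Δv = -29 m/s, so v(13) = 3 + (-29) = -26 m/s.

-26 m/s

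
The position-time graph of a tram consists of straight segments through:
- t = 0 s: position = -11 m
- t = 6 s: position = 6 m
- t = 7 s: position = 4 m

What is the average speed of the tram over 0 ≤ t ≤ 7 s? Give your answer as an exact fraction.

19/7 m/s

Average speed = (total path length)/(elapsed time); on a piecewise-linear x-t graph the path length is Σ|Δx|.
0–6 s: |Δx| = |6 − -11| = 17 m
6–7 s: |Δx| = |4 − 6| = 2 m
Total path = 19 m; average speed = 19/7 = 19/7 m/s.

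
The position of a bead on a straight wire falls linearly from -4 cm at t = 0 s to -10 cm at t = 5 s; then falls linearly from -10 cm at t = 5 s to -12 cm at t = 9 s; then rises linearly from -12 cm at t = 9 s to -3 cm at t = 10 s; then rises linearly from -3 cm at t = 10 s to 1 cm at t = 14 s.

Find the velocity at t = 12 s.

Velocity is the slope of the x-t graph on 10–14 s: (1 − -3)/(14 − 10) = 1 cm/s.

1 cm/s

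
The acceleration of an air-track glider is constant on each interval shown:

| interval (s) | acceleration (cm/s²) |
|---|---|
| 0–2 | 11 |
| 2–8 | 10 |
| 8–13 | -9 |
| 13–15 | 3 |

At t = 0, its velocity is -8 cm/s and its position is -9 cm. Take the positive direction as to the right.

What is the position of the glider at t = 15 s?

On each constant-a segment, Δv = aΔt and Δx = v₀Δt + ½aΔt²; chain segment to segment.
0–2 s: v starts -8 cm/s; Δx = -8·2 + ½·11·2² = 6 cm; v ends 14 cm/s.
2–8 s: v starts 14 cm/s; Δx = 14·6 + ½·10·6² = 264 cm; v ends 74 cm/s.
8–13 s: v starts 74 cm/s; Δx = 74·5 + ½·-9·5² = 257.5 cm; v ends 29 cm/s.
13–15 s: v starts 29 cm/s; Δx = 29·2 + ½·3·2² = 64 cm; v ends 35 cm/s.
x(15) = -9 + Σ Δx = 582.5 cm.

582.5 cm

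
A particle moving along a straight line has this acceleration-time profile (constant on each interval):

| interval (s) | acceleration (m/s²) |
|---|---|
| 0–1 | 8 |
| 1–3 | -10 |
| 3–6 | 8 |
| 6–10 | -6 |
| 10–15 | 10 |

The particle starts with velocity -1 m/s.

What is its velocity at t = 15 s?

37 m/s

Δv equals the area under the a-t graph; then v = v₀ + Δv.
0–1 s: 8 × 1 = 8 m/s
1–3 s: -10 × 2 = -20 m/s
3–6 s: 8 × 3 = 24 m/s
6–10 s: -6 × 4 = -24 m/s
10–15 s: 10 × 5 = 50 m/s
Δv = 38 m/s, so v(15) = -1 + (38) = 37 m/s.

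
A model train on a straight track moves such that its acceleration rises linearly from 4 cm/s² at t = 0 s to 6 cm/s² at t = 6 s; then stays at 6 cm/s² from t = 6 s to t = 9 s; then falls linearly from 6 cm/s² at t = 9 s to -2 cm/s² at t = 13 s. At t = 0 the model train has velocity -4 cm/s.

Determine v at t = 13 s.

Δv equals the area under the a-t graph; then v = v₀ + Δv.
0–6 s: ½(4 + 6)(6) = 30 cm/s
6–9 s: 6 × 3 = 18 cm/s
9–13 s: ½(6 + -2)(4) = 8 cm/s
Δv = 56 cm/s, so v(13) = -4 + (56) = 52 cm/s.

52 cm/s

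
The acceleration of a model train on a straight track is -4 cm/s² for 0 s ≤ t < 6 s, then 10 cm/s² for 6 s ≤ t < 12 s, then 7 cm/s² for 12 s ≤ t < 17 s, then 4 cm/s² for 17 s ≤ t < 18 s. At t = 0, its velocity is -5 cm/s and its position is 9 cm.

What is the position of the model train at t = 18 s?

223.5 cm

On each constant-a segment, Δv = aΔt and Δx = v₀Δt + ½aΔt²; chain segment to segment.
0–6 s: v starts -5 cm/s; Δx = -5·6 + ½·-4·6² = -102 cm; v ends -29 cm/s.
6–12 s: v starts -29 cm/s; Δx = -29·6 + ½·10·6² = 6 cm; v ends 31 cm/s.
12–17 s: v starts 31 cm/s; Δx = 31·5 + ½·7·5² = 242.5 cm; v ends 66 cm/s.
17–18 s: v starts 66 cm/s; Δx = 66·1 + ½·4·1² = 68 cm; v ends 70 cm/s.
x(18) = 9 + Σ Δx = 223.5 cm.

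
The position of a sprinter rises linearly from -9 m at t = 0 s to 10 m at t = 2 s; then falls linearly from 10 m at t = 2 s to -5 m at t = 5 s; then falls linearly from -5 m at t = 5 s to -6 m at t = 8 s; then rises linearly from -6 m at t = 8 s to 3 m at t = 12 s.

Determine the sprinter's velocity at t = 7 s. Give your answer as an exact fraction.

-1/3 m/s

Velocity is the slope of the x-t graph on 5–8 s: (-6 − -5)/(8 − 5) = -1/3 m/s.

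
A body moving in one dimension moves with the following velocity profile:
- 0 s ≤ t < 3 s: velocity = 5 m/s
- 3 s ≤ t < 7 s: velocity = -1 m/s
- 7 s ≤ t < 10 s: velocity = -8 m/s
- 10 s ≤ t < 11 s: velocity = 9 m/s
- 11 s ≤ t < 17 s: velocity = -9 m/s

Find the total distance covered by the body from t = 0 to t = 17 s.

106 m

Total distance travelled is ∫|v| dt — sum the magnitudes of each area piece.
0–3 s: |5| × 3 = 15 m
3–7 s: |-1| × 4 = 4 m
7–10 s: |-8| × 3 = 24 m
10–11 s: |9| × 1 = 9 m
11–17 s: |-9| × 6 = 54 m
Total distance = 106 m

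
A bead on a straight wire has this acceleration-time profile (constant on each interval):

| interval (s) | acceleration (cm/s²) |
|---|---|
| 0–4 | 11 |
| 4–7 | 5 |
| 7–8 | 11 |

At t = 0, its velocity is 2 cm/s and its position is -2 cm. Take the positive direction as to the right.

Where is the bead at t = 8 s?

321 cm

On each constant-a segment, Δv = aΔt and Δx = v₀Δt + ½aΔt²; chain segment to segment.
0–4 s: v starts 2 cm/s; Δx = 2·4 + ½·11·4² = 96 cm; v ends 46 cm/s.
4–7 s: v starts 46 cm/s; Δx = 46·3 + ½·5·3² = 160.5 cm; v ends 61 cm/s.
7–8 s: v starts 61 cm/s; Δx = 61·1 + ½·11·1² = 66.5 cm; v ends 72 cm/s.
x(8) = -2 + Σ Δx = 321 cm.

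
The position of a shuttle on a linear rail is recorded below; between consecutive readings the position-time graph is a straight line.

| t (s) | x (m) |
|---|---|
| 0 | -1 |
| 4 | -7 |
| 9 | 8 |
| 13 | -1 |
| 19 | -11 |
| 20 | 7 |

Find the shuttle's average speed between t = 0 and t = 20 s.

2.9 m/s

Average speed = (total path length)/(elapsed time); on a piecewise-linear x-t graph the path length is Σ|Δx|.
0–4 s: |Δx| = |-7 − -1| = 6 m
4–9 s: |Δx| = |8 − -7| = 15 m
9–13 s: |Δx| = |-1 − 8| = 9 m
13–19 s: |Δx| = |-11 − -1| = 10 m
19–20 s: |Δx| = |7 − -11| = 18 m
Total path = 58 m; average speed = 58/20 = 2.9 m/s.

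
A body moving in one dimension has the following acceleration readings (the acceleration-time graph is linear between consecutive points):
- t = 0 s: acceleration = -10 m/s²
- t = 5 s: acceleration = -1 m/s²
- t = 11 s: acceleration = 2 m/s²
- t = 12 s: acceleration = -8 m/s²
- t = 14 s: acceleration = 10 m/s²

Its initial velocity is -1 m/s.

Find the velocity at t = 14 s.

-26.5 m/s

Δv equals the area under the a-t graph; then v = v₀ + Δv.
0–5 s: ½(-10 + -1)(5) = -27.5 m/s
5–11 s: ½(-1 + 2)(6) = 3 m/s
11–12 s: ½(2 + -8)(1) = -3 m/s
12–14 s: ½(-8 + 10)(2) = 2 m/s
Δv = -25.5 m/s, so v(14) = -1 + (-25.5) = -26.5 m/s.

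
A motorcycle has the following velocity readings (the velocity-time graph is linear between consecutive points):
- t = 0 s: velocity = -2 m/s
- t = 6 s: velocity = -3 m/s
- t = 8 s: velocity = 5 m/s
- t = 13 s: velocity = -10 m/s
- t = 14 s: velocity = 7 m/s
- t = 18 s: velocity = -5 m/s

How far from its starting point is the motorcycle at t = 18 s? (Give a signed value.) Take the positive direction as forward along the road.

-23 m

Net displacement equals the area under the velocity-time graph (areas below the axis count negative).
0–6 s: ½(-2 + -3)(6) = -15 m
6–8 s: ½(-3 + 5)(2) = 2 m
8–13 s: ½(5 + -10)(5) = -12.5 m
13–14 s: ½(-10 + 7)(1) = -1.5 m
14–18 s: ½(7 + -5)(4) = 4 m
Net displacement = -23 m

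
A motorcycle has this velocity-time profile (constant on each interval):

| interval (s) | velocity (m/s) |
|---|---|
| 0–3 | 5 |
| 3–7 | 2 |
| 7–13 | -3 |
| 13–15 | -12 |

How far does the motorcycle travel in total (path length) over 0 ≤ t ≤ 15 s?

Total distance travelled is ∫|v| dt — sum the magnitudes of each area piece.
0–3 s: |5| × 3 = 15 m
3–7 s: |2| × 4 = 8 m
7–13 s: |-3| × 6 = 18 m
13–15 s: |-12| × 2 = 24 m
Total distance = 65 m

65 m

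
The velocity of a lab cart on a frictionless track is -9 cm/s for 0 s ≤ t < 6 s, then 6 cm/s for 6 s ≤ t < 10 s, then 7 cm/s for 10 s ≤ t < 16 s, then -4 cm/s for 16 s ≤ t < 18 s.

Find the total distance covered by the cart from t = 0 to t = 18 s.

128 cm

Distance (not displacement) is the total path length: add the absolute areas under v-t.
0–6 s: |-9| × 6 = 54 cm
6–10 s: |6| × 4 = 24 cm
10–16 s: |7| × 6 = 42 cm
16–18 s: |-4| × 2 = 8 cm
Total distance = 128 cm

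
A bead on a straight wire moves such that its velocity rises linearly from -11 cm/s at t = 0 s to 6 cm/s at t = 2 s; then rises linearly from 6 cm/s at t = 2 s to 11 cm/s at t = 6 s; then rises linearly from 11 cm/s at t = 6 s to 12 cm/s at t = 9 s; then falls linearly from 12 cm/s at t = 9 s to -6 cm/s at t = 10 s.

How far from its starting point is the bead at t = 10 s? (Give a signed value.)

66.5 cm

Displacement is the signed area under the v-t curve.
0–2 s: ½(-11 + 6)(2) = -5 cm
2–6 s: ½(6 + 11)(4) = 34 cm
6–9 s: ½(11 + 12)(3) = 34.5 cm
9–10 s: ½(12 + -6)(1) = 3 cm
Net displacement = 66.5 cm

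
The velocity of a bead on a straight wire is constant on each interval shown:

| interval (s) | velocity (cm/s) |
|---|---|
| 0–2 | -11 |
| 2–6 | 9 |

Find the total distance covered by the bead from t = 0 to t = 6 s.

58 cm

Distance (not displacement) is the total path length: add the absolute areas under v-t.
0–2 s: |-11| × 2 = 22 cm
2–6 s: |9| × 4 = 36 cm
Total distance = 58 cm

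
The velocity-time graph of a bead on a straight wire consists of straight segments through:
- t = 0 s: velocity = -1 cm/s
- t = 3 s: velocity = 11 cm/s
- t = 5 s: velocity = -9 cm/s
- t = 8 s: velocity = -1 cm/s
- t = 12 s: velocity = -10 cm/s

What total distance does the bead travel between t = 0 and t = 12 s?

Total distance travelled is ∫|v| dt — sum the magnitudes of each area piece.
0–3 s: v = 0 at t = 0.25 s; triangle areas 0.125 + 15.125 = 15.25 cm
3–5 s: v = 0 at t = 4.1 s; triangle areas 6.05 + 4.05 = 10.1 cm
5–8 s: |½(-9 + -1)(3)| = 15 cm
8–12 s: |½(-1 + -10)(4)| = 22 cm
Total distance = 62.35 cm

62.35 cm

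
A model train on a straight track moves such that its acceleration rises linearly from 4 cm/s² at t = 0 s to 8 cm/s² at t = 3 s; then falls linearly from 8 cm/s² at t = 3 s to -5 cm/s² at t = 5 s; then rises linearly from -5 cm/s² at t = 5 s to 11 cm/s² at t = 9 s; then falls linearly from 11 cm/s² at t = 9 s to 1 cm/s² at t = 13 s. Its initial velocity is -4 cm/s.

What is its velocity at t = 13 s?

53 cm/s

Δv equals the area under the a-t graph; then v = v₀ + Δv.
0–3 s: ½(4 + 8)(3) = 18 cm/s
3–5 s: ½(8 + -5)(2) = 3 cm/s
5–9 s: ½(-5 + 11)(4) = 12 cm/s
9–13 s: ½(11 + 1)(4) = 24 cm/s
Δv = 57 cm/s, so v(13) = -4 + (57) = 53 cm/s.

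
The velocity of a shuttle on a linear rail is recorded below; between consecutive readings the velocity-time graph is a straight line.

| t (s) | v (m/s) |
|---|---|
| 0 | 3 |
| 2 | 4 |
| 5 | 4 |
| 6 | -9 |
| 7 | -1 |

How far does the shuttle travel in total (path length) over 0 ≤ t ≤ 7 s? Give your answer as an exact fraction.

Distance (not displacement) is the total path length: add the absolute areas under v-t.
0–2 s: |½(3 + 4)(2)| = 7 m
2–5 s: |4| × 3 = 12 m
5–6 s: v = 0 at t = 69/13 s; triangle areas 8/13 + 81/26 = 97/26 m
6–7 s: |½(-9 + -1)(1)| = 5 m
Total distance = 721/26 m

721/26 m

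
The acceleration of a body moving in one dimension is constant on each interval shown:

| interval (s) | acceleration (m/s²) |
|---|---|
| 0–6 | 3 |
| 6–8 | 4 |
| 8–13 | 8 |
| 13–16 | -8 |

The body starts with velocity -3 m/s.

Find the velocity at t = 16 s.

39 m/s

Δv equals the area under the a-t graph; then v = v₀ + Δv.
0–6 s: 3 × 6 = 18 m/s
6–8 s: 4 × 2 = 8 m/s
8–13 s: 8 × 5 = 40 m/s
13–16 s: -8 × 3 = -24 m/s
Δv = 42 m/s, so v(16) = -3 + (42) = 39 m/s.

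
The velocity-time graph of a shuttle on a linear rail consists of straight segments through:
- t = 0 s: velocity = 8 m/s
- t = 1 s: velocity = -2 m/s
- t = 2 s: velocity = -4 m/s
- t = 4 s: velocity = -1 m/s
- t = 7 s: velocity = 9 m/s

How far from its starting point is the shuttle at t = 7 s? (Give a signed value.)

7 m

Displacement is the signed area under the v-t curve.
0–1 s: ½(8 + -2)(1) = 3 m
1–2 s: ½(-2 + -4)(1) = -3 m
2–4 s: ½(-4 + -1)(2) = -5 m
4–7 s: ½(-1 + 9)(3) = 12 m
Net displacement = 7 m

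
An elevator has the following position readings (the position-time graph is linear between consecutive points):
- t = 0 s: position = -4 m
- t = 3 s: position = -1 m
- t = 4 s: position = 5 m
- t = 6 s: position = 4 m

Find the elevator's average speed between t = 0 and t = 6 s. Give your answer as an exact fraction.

5/3 m/s

Average speed = (total path length)/(elapsed time); on a piecewise-linear x-t graph the path length is Σ|Δx|.
0–3 s: |Δx| = |-1 − -4| = 3 m
3–4 s: |Δx| = |5 − -1| = 6 m
4–6 s: |Δx| = |4 − 5| = 1 m
Total path = 10 m; average speed = 10/6 = 5/3 m/s.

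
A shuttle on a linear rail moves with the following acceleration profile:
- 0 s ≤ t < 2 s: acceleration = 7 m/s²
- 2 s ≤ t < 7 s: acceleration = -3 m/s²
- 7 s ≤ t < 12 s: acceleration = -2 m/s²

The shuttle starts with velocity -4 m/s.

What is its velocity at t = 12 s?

Δv equals the area under the a-t graph; then v = v₀ + Δv.
0–2 s: 7 × 2 = 14 m/s
2–7 s: -3 × 5 = -15 m/s
7–12 s: -2 × 5 = -10 m/s
Δv = -11 m/s, so v(12) = -4 + (-11) = -15 m/s.

-15 m/s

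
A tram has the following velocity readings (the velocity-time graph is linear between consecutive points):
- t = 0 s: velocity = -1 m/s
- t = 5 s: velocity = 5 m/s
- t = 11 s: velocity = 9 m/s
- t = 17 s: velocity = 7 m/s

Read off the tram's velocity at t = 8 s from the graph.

On 5–11 s the graph is linear from 5 to 9 m/s: v(8) = 5 + (9 − 5)·(8 − 5)/(11 − 5) = 7 m/s.

7 m/s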